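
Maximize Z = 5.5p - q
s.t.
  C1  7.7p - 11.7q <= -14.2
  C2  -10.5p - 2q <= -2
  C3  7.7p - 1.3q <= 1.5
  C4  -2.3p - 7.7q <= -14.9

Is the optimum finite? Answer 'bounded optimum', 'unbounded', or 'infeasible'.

bounded optimum

Corner points and Z = 5.5p - q:
  (-288/1525, 3037/1525) → Z = -4621/1525
  (773/1557, 2782/1557) → Z = 2939/3114
The feasible region has finitely many vertices and no improving ray; the maximum is 2939/3114 at (773/1557, 2782/1557).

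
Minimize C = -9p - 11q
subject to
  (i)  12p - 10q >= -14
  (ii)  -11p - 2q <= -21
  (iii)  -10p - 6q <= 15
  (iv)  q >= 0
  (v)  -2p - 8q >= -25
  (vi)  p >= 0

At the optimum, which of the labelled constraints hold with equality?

Vertices and C = -9p - 11q:
  (21/11, 0) → C = -189/11
  (59/42, 233/84) → C = -3625/84
  (25/2, 0) → C = -225/2

The minimum is at (25/2, 0). Substituting into each constraint, equality holds for (iv) and (v); the remaining constraints have slack.

(iv) and (v)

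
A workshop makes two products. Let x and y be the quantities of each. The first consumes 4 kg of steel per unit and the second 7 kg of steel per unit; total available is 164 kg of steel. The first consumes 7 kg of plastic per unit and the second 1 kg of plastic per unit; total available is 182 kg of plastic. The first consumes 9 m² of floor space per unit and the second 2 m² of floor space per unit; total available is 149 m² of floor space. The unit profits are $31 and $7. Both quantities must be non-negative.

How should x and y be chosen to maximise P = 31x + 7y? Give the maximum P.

Corner points and P = 31x + 7y:
  (0, 0) → P = 0
  (0, 164/7) → P = 164
  (149/9, 0) → P = 4619/9
  (13, 16) → P = 515

x = 13, y = 16, maximum P = 515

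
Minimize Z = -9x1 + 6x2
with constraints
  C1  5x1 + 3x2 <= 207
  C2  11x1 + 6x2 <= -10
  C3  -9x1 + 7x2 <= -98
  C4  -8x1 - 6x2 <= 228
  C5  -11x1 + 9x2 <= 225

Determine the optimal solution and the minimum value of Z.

Vertices and Z = -9x1 + 6x2:
  (518/131, -1168/131) → Z = -11670/131
  (218/3, -1214/9) → Z = -4390/3
  (-504/55, -1418/55) → Z = -3972/55

The binding constraints are 11x1 + 6x2 = -10 and -8x1 - 6x2 = 228.
Solving simultaneously gives x1 = 218/3, x2 = -1214/9.

x1 = 218/3, x2 = -1214/9, minimum Z = -4390/3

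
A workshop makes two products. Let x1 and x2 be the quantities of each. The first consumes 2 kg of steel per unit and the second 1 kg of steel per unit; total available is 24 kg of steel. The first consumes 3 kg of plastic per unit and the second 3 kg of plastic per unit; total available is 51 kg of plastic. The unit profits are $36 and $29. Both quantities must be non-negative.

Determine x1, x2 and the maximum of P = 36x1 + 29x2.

x1 = 7, x2 = 10, maximum P = 542

Feasible corners and P = 36x1 + 29x2:
  (0, 0) → P = 0
  (0, 17) → P = 493
  (12, 0) → P = 432
  (7, 10) → P = 542

The optimum lies where 2x1 + x2 = 24 and 3x1 + 3x2 = 51.
Solving simultaneously gives x1 = 7, x2 = 10.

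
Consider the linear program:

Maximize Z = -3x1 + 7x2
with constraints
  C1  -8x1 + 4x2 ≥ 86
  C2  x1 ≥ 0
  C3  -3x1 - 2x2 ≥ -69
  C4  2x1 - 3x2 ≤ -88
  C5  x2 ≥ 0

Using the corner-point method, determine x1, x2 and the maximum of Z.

Vertices and Z = -3x1 + 7x2:
  (0, 69/2) → Z = 483/2
  (0, 88/3) → Z = 616/3
  (31/13, 402/13) → Z = 2721/13

x1 = 0, x2 = 69/2, maximum Z = 483/2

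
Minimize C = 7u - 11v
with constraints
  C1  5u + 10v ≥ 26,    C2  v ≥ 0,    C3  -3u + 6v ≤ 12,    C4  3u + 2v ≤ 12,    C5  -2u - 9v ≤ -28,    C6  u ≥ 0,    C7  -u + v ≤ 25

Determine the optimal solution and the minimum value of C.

u = 20/13, v = 36/13, minimum C = -256/13

Feasible corners and C = 7u - 11v:
  (2, 3) → C = -19
  (20/13, 36/13) → C = -256/13
  (52/23, 60/23) → C = -296/23

The optimum lies where -3u + 6v = 12 and -2u - 9v = -28.
Solving simultaneously gives u = 20/13, v = 36/13.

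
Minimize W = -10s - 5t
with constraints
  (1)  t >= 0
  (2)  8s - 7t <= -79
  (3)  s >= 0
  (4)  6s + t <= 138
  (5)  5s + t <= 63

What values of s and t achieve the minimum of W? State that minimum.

s = 0, t = 63, minimum W = -315

Vertices and W = -10s - 5t:
  (0, 79/7) → W = -395/7
  (362/43, 899/43) → W = -8115/43
  (0, 63) → W = -315

The optimum lies where s = 0 and 5s + t = 63.
Solving simultaneously gives s = 0, t = 63.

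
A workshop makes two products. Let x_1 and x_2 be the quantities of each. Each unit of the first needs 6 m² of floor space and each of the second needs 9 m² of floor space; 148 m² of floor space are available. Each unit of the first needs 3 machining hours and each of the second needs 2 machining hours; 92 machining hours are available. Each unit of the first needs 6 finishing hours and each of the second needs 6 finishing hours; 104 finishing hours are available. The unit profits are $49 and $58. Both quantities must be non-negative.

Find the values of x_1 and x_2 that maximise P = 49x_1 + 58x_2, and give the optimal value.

x_1 = 8/3, x_2 = 44/3, maximum P = 2944/3

Extreme points and P = 49x_1 + 58x_2:
  (0, 0) → P = 0
  (0, 148/9) → P = 8584/9
  (52/3, 0) → P = 2548/3
  (8/3, 44/3) → P = 2944/3

At the optimal vertex, 6x_1 + 9x_2 = 148 and 6x_1 + 6x_2 = 104.
Solving simultaneously gives x_1 = 8/3, x_2 = 44/3.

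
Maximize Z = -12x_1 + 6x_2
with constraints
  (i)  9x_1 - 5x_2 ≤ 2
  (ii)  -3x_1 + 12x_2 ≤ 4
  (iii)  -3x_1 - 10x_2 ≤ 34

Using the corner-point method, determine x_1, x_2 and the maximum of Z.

Corner points and Z = -12x_1 + 6x_2:
  (44/93, 14/31) → Z = -92/31
  (-10/7, -104/35) → Z = -24/35
  (-224/33, -15/11) → Z = 806/11

x_1 = -224/33, x_2 = -15/11, maximum Z = 806/11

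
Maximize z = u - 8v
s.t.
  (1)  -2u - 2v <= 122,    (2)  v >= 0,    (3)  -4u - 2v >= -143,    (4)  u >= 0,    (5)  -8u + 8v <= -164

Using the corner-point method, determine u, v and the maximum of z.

u = 143/4, v = 0, maximum z = 143/4

Vertices and z = u - 8v:
  (143/4, 0) → z = 143/4
  (41/2, 0) → z = 41/2
  (92/3, 61/6) → z = -152/3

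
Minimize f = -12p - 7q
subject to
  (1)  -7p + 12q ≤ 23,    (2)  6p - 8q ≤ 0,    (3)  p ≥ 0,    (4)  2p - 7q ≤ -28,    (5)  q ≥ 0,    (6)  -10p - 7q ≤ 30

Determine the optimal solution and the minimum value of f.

p = 23/2, q = 69/8, minimum f = -1587/8

Vertices and f = -12p - 7q:
  (23/2, 69/8) → f = -1587/8
  (7, 6) → f = -126
  (112/13, 84/13) → f = -1932/13

The binding constraints are -7p + 12q = 23 and 6p - 8q = 0.
Solving simultaneously gives p = 23/2, q = 69/8.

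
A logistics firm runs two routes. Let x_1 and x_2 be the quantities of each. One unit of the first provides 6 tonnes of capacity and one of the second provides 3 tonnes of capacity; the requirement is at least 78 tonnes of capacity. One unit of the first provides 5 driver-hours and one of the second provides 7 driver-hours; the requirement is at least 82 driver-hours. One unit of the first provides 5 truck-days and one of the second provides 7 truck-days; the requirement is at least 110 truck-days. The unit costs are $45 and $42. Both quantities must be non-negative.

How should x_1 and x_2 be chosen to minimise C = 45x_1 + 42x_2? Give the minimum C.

Extreme points and C = 45x_1 + 42x_2:
  (0, 26) → C = 1092
  (22, 0) → C = 990
  (8, 10) → C = 780
The feasible region is unbounded (it extends along (0, 1), (1, 0)), but C strictly increases along every unbounded feasible direction, so there is no improving ray and the minimum is attained at a vertex.

x_1 = 8, x_2 = 10, minimum C = 780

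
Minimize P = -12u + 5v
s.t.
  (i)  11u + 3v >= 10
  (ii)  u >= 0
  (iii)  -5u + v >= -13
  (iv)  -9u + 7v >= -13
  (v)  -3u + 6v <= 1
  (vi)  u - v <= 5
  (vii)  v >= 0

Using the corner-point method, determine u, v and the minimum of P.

u = 85/33, v = 16/11, minimum P = -260/11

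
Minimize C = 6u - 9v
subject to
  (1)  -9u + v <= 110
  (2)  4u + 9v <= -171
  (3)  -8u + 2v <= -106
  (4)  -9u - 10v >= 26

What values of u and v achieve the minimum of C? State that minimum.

u = 153/20, v = -112/5, minimum C = 495/2

Extreme points and C = 6u - 9v:
  (-163/5, -917/5) → C = 1455
  (153/20, -112/5) → C = 495/2
  (36, -35) → C = 531
The feasible region is unbounded (it extends along (-1, -9), (10, -9)), but C strictly increases along every unbounded feasible direction, so there is no improving ray and the minimum is attained at a vertex.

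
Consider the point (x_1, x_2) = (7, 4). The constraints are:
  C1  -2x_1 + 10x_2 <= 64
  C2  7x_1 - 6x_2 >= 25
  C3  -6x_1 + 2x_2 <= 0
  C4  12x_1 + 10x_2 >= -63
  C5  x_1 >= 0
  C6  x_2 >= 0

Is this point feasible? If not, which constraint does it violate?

C1: 26 ≤ 64 ✓
C2: 25 ≥ 25 ✓
C3: -34 ≤ 0 ✓
C4: 124 ≥ -63 ✓
C5: 7 ≥ 0 ✓
C6: 4 ≥ 0 ✓

feasible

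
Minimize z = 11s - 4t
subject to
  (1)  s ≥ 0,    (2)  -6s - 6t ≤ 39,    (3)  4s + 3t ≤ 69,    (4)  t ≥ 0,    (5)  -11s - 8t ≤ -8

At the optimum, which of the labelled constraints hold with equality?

Feasible corners and z = 11s - 4t:
  (0, 23) → z = -92
  (0, 1) → z = -4
  (69/4, 0) → z = 759/4
  (8/11, 0) → z = 8

The minimum is at (0, 23). Substituting into each constraint, equality holds for (1) and (3); the remaining constraints have slack.

(1) and (3)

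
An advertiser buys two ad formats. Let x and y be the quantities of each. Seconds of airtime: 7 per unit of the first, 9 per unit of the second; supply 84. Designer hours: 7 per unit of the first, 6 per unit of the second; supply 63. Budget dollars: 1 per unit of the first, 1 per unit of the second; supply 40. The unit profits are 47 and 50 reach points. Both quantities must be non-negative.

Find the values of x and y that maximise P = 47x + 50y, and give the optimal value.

Feasible corners and P = 47x + 50y:
  (0, 0) → P = 0
  (0, 28/3) → P = 1400/3
  (9, 0) → P = 423
  (3, 7) → P = 491

At the optimal vertex, 7x + 9y = 84 and 7x + 6y = 63.
Solving simultaneously gives x = 3, y = 7.

x = 3, y = 7, maximum P = 491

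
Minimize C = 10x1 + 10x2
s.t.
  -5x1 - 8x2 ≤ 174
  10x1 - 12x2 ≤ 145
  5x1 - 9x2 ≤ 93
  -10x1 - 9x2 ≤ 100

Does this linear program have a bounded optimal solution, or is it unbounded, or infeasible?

bounded optimum

Extreme points and C = 10x1 + 10x2:
  (63/10, -41/6) → C = -16/3
  (-7/15, -286/27) → C = -2986/27
The feasible region has finitely many vertices and no improving ray; the minimum is -2986/27 at (-7/15, -286/27).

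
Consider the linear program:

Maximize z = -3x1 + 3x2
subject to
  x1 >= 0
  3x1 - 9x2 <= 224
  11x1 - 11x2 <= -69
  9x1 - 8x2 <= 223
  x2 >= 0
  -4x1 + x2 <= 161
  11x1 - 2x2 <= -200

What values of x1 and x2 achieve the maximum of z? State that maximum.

Corner points and z = -3x1 + 3x2:
  (0, 161) → z = 483
  (0, 100) → z = 300
  (122/3, 971/3) → z = 849

x1 = 122/3, x2 = 971/3, maximum z = 849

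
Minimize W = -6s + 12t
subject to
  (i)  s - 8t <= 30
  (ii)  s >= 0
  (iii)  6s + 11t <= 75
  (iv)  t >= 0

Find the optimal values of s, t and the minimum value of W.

s = 25/2, t = 0, minimum W = -75

Vertices and W = -6s + 12t:
  (0, 75/11) → W = 900/11
  (0, 0) → W = 0
  (25/2, 0) → W = -75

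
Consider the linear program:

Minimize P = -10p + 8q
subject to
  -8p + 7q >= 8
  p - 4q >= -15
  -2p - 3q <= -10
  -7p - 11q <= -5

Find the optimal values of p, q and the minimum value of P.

At the optimal vertex, -8p + 7q = 8 and p - 4q = -15.
Solving simultaneously gives p = 73/25, q = 112/25.

p = 73/25, q = 112/25, minimum P = 166/25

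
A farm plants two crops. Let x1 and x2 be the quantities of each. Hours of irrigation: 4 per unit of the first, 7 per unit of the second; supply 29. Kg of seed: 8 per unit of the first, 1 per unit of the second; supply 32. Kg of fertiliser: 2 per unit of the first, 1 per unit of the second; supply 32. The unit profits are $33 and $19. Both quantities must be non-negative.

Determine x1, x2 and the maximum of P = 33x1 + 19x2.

The optimum lies where 4x1 + 7x2 = 29 and 8x1 + x2 = 32.
Solving simultaneously gives x1 = 15/4, x2 = 2.

x1 = 15/4, x2 = 2, maximum P = 647/4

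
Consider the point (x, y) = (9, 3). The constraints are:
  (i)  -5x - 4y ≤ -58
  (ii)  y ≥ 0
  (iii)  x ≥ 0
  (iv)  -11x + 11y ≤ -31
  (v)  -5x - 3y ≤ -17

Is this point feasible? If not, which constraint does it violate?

not feasible — violates (i)

Constraint (i): -5x - 4y = -57, which is not ≤ -58. All other constraints are satisfied.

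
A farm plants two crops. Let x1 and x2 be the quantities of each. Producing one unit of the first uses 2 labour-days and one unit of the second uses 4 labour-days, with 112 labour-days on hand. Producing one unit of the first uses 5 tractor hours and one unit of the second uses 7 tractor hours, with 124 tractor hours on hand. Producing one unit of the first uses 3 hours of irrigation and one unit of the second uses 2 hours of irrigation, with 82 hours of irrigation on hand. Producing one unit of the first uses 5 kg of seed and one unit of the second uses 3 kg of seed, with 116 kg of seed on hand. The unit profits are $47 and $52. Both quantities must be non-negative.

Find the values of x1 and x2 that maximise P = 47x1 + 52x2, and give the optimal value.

x1 = 22, x2 = 2, maximum P = 1138

Feasible corners and P = 47x1 + 52x2:
  (0, 0) → P = 0
  (0, 124/7) → P = 6448/7
  (116/5, 0) → P = 5452/5
  (22, 2) → P = 1138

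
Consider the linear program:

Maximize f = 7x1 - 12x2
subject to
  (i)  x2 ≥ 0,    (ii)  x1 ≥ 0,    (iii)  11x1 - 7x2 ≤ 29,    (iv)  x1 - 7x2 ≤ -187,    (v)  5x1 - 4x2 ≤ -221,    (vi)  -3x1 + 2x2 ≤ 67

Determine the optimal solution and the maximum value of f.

x1 = 87, x2 = 164, maximum f = -1359

Corner points and f = 7x1 - 12x2:
  (1663/9, 2576/9) → f = -19271/9
  (527, 824) → f = -6199
  (87, 164) → f = -1359

The optimum lies where 5x1 - 4x2 = -221 and -3x1 + 2x2 = 67.
Solving simultaneously gives x1 = 87, x2 = 164.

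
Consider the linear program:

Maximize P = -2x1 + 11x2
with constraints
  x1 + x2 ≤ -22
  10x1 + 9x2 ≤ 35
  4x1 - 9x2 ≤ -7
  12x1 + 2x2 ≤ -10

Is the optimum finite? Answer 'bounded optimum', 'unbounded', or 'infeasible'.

unbounded

From the feasible point (-205/13, -81/13), moving in the direction (-1, 1) keeps every constraint satisfied while P increases without bound.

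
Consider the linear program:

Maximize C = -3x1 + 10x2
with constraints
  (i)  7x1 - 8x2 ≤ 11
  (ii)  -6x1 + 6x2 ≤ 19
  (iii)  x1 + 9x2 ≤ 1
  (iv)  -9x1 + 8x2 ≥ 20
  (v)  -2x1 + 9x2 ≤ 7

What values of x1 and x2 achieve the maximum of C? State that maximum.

x1 = -43/14, x2 = 2/21, maximum C = 61/6

Feasible corners and C = -3x1 + 10x2:
  (-109/3, -199/6) → C = -668/3
  (-31/2, -239/16) → C = -823/8
  (-43/14, 2/21) → C = 61/6
  (-172/89, 29/89) → C = 806/89
  (-2, 1/3) → C = 28/3

The optimum lies where -6x1 + 6x2 = 19 and -2x1 + 9x2 = 7.
Solving simultaneously gives x1 = -43/14, x2 = 2/21.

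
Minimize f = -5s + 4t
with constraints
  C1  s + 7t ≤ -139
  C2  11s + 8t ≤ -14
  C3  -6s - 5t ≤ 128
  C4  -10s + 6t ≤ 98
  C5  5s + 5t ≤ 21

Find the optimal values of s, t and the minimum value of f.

s = 954/7, t = -1324/7, minimum f = -1438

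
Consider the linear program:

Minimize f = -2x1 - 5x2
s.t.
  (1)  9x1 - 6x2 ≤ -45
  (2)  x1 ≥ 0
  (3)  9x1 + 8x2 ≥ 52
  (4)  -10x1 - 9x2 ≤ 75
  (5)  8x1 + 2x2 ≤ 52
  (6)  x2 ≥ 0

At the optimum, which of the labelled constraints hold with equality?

(2) and (5)

Vertices and f = -2x1 - 5x2:
  (0, 15/2) → f = -75/2
  (37/11, 138/11) → f = -764/11
  (0, 26) → f = -130

The minimum is at (0, 26). Substituting into each constraint, equality holds for (2) and (5); the remaining constraints have slack.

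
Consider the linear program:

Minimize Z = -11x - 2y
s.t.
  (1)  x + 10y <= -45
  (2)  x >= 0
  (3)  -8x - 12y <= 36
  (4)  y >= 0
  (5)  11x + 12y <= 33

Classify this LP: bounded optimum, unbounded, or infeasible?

The boundaries x + 10y = -45 and -8x - 12y = 36 meet at (45/17, -81/17), but that point violates y ≥ 0. Every candidate vertex is excluded by some other constraint, so the feasible region is empty.

infeasible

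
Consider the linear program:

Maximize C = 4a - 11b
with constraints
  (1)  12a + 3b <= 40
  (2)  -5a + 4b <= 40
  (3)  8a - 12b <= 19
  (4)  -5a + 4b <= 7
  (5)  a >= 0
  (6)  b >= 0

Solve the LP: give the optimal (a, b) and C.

a = 19/8, b = 0, maximum C = 19/2

Feasible corners and C = 4a - 11b:
  (179/56, 23/42) → C = 142/21
  (139/63, 284/63) → C = -856/21
  (19/8, 0) → C = 19/2
  (0, 7/4) → C = -77/4
  (0, 0) → C = 0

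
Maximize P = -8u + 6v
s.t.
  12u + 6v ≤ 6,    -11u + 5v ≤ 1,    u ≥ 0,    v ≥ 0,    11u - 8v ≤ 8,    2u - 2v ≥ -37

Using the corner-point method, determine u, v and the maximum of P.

u = 4/21, v = 13/21, maximum P = 46/21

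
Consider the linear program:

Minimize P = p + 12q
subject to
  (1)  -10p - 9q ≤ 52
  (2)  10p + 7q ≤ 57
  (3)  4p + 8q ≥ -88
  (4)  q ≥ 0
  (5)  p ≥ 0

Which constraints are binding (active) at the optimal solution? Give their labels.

Vertices and P = p + 12q:
  (57/10, 0) → P = 57/10
  (0, 57/7) → P = 684/7
  (0, 0) → P = 0

The minimum is at (0, 0). Substituting into each constraint, equality holds for (4) and (5); the remaining constraints have slack.

(4) and (5)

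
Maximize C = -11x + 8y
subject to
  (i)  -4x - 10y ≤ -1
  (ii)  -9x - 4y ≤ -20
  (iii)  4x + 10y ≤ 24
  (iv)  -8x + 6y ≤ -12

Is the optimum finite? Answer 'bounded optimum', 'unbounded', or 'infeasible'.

bounded optimum

Extreme points and C = -11x + 8y:
  (98/37, -71/74) → C = -1362/37
  (84/43, 26/43) → C = -716/43
  (33/13, 18/13) → C = -219/13
The feasible region has finitely many vertices and no improving ray; the maximum is -716/43 at (84/43, 26/43).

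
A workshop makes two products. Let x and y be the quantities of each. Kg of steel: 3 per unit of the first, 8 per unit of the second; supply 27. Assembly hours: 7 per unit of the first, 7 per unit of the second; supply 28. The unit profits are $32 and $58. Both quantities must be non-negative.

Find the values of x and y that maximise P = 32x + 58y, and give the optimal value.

Extreme points and P = 32x + 58y:
  (0, 0) → P = 0
  (0, 27/8) → P = 783/4
  (4, 0) → P = 128
  (1, 3) → P = 206

x = 1, y = 3, maximum P = 206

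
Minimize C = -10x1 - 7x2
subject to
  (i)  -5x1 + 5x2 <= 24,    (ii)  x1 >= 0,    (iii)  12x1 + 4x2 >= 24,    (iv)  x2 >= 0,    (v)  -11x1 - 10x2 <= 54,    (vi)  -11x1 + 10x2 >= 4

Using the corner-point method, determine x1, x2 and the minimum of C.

At the optimal vertex, -5x1 + 5x2 = 24 and -11x1 + 10x2 = 4.
Solving simultaneously gives x1 = 44, x2 = 244/5.

x1 = 44, x2 = 244/5, minimum C = -3908/5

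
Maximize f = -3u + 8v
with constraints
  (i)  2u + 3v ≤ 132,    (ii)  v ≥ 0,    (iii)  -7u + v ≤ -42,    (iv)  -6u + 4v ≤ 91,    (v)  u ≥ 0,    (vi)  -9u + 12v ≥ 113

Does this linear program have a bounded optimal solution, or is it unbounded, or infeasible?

Vertices and f = -3u + 8v:
  (258/23, 840/23) → f = 5946/23
  (415/17, 1414/51) → f = 7577/51
  (617/75, 1169/75) → f = 7501/75
The feasible region has finitely many vertices and no improving ray; the maximum is 5946/23 at (258/23, 840/23).

bounded optimum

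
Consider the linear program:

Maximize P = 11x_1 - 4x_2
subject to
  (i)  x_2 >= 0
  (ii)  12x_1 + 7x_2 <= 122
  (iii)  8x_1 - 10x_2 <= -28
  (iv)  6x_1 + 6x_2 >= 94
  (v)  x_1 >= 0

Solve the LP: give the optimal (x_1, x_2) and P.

The binding constraints are 12x_1 + 7x_2 = 122 and 6x_1 + 6x_2 = 94.
Solving simultaneously gives x_1 = 37/15, x_2 = 66/5.

x_1 = 37/15, x_2 = 66/5, maximum P = -77/3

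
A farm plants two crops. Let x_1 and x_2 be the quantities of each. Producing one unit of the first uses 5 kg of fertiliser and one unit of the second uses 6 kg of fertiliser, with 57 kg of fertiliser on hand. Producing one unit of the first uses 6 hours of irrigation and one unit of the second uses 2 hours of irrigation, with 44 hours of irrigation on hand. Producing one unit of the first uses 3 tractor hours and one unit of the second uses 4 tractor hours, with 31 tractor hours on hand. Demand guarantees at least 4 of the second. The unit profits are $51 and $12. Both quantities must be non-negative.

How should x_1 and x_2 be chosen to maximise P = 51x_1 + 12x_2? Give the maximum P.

Corner points and P = 51x_1 + 12x_2:
  (0, 31/4) → P = 93
  (0, 4) → P = 48
  (5, 4) → P = 303

x_1 = 5, x_2 = 4, maximum P = 303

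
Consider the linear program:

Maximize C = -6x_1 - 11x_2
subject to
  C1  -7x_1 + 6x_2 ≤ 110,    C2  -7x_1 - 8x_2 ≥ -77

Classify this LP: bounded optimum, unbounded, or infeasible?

unbounded

From the feasible point (-209/49, 187/14), moving in the direction (-6, -7) keeps every constraint satisfied while C increases without bound.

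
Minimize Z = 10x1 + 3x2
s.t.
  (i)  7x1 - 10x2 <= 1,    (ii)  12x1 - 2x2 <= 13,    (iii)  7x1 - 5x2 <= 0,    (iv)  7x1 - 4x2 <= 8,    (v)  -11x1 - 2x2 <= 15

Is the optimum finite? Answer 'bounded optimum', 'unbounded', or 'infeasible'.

bounded optimum

Vertices and Z = 10x1 + 3x2:
  (-1/7, -1/5) → Z = -71/35
  (-37/31, -29/31) → Z = -457/31
  (65/46, 91/46) → Z = 923/46
The feasible region has finitely many vertices and no improving ray; the minimum is -457/31 at (-37/31, -29/31).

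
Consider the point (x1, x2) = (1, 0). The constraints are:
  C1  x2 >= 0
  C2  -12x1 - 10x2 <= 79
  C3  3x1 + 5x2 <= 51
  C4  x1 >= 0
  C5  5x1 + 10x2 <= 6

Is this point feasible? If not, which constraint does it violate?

feasible

C1: 0 ≥ 0 ✓
C2: -12 ≤ 79 ✓
C3: 3 ≤ 51 ✓
C4: 1 ≥ 0 ✓
C5: 5 ≤ 6 ✓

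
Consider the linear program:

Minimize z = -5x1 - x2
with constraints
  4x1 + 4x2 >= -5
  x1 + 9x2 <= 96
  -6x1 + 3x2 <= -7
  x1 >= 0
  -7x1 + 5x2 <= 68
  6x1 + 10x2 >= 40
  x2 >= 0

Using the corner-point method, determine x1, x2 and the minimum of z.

x1 = 96, x2 = 0, minimum z = -480

Vertices and z = -5x1 - x2:
  (117/19, 569/57) → z = -2324/57
  (96, 0) → z = -480
  (95/39, 33/13) → z = -574/39
  (20/3, 0) → z = -100/3

At the optimal vertex, x1 + 9x2 = 96 and x2 = 0.
Solving simultaneously gives x1 = 96, x2 = 0.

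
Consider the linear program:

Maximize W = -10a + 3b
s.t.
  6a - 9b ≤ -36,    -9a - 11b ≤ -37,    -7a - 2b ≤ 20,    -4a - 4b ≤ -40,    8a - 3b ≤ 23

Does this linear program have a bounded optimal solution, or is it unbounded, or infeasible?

From the feasible point (18/5, 32/5), moving in the direction (-2, 7) keeps every constraint satisfied while W increases without bound.

unbounded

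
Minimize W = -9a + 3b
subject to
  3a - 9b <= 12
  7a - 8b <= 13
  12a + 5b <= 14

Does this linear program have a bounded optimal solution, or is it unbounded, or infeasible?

Feasible corners and W = -9a + 3b:
  (7/13, -15/13) → W = -108/13
  (177/131, -58/131) → W = -1767/131
The feasible region has finitely many vertices and no improving ray; the minimum is -1767/131 at (177/131, -58/131).

bounded optimum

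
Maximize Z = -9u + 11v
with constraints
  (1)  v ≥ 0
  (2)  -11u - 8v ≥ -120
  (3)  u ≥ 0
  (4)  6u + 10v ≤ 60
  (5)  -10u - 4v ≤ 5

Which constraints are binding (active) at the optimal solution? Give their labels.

(3) and (4)

Feasible corners and Z = -9u + 11v:
  (0, 0) → Z = 0
  (10, 0) → Z = -90
  (0, 6) → Z = 66

The maximum is at (0, 6). Substituting into each constraint, equality holds for (3) and (4); the remaining constraints have slack.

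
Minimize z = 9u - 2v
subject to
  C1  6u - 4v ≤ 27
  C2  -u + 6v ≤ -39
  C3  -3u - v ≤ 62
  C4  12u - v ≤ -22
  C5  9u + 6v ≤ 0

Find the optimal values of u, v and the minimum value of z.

The binding constraints are -u + 6v = -39 and -3u - v = 62.
Solving simultaneously gives u = -333/19, v = -179/19.

u = -333/19, v = -179/19, minimum z = -2639/19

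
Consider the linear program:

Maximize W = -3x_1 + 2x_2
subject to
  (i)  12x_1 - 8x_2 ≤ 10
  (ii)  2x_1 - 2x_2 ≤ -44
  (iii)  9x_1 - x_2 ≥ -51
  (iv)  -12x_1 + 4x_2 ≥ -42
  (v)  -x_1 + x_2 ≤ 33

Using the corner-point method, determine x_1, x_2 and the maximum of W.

x_1 = -9/4, x_2 = 123/4, maximum W = 273/4

Vertices and W = -3x_1 + 2x_2:
  (-29/8, 147/8) → W = 381/8
  (65/4, 153/4) → W = 111/4
  (-9/4, 123/4) → W = 273/4
  (87/4, 219/4) → W = 177/4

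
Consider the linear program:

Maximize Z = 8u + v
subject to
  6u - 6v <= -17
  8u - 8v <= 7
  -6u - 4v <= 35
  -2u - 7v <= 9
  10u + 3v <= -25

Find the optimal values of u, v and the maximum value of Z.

u = -67/26, v = 10/39, maximum Z = -794/39

Corner points and Z = 8u + v:
  (-173/54, -10/27) → Z = -26
  (-67/26, 10/39) → Z = -794/39
  (-209/34, 8/17) → Z = -828/17
The feasible region is unbounded (it extends along (-3, 10), (-2, 3)), but Z strictly decreases along every unbounded feasible direction, so there is no improving ray and the maximum is attained at a vertex.

At the optimal vertex, 6u - 6v = -17 and 10u + 3v = -25.
Solving simultaneously gives u = -67/26, v = 10/39.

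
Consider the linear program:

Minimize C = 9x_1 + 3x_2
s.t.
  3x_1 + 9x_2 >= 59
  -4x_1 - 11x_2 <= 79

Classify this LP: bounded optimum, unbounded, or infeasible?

unbounded

From the feasible point (-1360/3, 473/3), moving in the direction (-11, 4) keeps every constraint satisfied while C decreases without bound.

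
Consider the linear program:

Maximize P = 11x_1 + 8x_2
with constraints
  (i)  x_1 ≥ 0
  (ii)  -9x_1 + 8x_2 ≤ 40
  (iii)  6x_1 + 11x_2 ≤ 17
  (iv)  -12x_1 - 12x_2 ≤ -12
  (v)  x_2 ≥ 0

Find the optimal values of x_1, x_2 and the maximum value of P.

x_1 = 17/6, x_2 = 0, maximum P = 187/6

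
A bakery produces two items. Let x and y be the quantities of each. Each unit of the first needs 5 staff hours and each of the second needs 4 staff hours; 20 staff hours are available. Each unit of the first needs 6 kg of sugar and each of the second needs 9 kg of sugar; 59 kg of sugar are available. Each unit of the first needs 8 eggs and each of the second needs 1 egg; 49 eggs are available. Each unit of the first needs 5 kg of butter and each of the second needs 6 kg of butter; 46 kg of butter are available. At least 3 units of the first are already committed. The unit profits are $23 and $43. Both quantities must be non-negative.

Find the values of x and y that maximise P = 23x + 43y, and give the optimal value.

x = 3, y = 5/4, maximum P = 491/4

Vertices and P = 23x + 43y:
  (4, 0) → P = 92
  (3, 0) → P = 69
  (3, 5/4) → P = 491/4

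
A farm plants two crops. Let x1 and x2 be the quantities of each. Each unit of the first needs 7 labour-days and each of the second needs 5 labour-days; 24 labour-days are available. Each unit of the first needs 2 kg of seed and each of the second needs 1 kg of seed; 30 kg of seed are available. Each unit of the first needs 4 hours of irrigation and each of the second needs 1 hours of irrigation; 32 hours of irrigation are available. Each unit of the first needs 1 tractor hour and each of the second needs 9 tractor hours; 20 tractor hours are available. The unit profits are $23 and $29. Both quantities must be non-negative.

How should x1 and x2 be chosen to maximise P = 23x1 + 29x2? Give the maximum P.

x1 = 2, x2 = 2, maximum P = 104

Extreme points and P = 23x1 + 29x2:
  (0, 0) → P = 0
  (0, 20/9) → P = 580/9
  (24/7, 0) → P = 552/7
  (2, 2) → P = 104

The binding constraints are 7x1 + 5x2 = 24 and x1 + 9x2 = 20.
Solving simultaneously gives x1 = 2, x2 = 2.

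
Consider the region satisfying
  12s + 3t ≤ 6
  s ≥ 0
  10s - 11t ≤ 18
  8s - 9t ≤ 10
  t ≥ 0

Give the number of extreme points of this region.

Of the 10 pairwise boundary intersections, those satisfying every inequality are:
  (0, 2)
  (1/2, 0)
  (0, 0)

3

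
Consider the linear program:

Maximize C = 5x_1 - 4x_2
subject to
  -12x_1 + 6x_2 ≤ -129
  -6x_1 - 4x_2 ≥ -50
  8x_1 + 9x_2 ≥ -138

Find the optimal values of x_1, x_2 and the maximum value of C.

Feasible corners and C = 5x_1 - 4x_2:
  (68/7, -29/14) → C = 398/7
  (111/52, -224/13) → C = 4139/52
  (501/11, -614/11) → C = 451

x_1 = 501/11, x_2 = -614/11, maximum C = 451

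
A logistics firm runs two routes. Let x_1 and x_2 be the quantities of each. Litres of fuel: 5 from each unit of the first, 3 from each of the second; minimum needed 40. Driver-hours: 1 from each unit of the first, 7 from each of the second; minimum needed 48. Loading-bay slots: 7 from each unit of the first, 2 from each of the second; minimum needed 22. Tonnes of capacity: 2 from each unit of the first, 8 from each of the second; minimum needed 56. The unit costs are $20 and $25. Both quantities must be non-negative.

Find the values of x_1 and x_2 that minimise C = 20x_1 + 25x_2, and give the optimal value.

x_1 = 17/4, x_2 = 25/4, minimum C = 965/4

Extreme points and C = 20x_1 + 25x_2:
  (0, 40/3) → C = 1000/3
  (48, 0) → C = 960
  (17/4, 25/4) → C = 965/4
The feasible region is unbounded (it extends along (0, 1), (1, 0)), but C strictly increases along every unbounded feasible direction, so there is no improving ray and the minimum is attained at a vertex.

At the optimal vertex, 5x_1 + 3x_2 = 40 and x_1 + 7x_2 = 48.
Solving simultaneously gives x_1 = 17/4, x_2 = 25/4.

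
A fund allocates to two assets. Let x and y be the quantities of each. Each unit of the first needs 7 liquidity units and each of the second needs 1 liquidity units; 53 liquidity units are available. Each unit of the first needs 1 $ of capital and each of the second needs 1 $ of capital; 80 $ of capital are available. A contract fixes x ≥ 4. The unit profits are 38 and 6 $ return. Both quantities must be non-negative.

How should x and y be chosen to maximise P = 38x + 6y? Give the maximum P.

Vertices and P = 38x + 6y:
  (53/7, 0) → P = 2014/7
  (4, 0) → P = 152
  (4, 25) → P = 302

The binding constraints are 7x + y = 53 and x = 4.
Solving simultaneously gives x = 4, y = 25.

x = 4, y = 25, maximum P = 302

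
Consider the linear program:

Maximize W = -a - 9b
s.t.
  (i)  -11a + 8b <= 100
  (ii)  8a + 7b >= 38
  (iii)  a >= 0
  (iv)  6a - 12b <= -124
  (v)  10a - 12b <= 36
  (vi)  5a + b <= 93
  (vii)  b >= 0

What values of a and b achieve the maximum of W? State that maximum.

Corner points and W = -a - 9b:
  (0, 25/2) → W = -225/2
  (644/51, 1523/51) → W = -14351/51
  (0, 31/3) → W = -93
  (496/33, 589/33) → W = -527/3

The binding constraints are a = 0 and 6a - 12b = -124.
Solving simultaneously gives a = 0, b = 31/3.

a = 0, b = 31/3, maximum W = -93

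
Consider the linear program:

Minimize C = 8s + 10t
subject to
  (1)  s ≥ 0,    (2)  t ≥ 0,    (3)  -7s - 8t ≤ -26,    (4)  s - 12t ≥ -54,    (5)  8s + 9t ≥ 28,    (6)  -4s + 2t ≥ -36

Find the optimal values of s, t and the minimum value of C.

s = 26/7, t = 0, minimum C = 208/7

Feasible corners and C = 8s + 10t:
  (0, 13/4) → C = 65/2
  (0, 9/2) → C = 45
  (26/7, 0) → C = 208/7
  (9, 0) → C = 72
  (270/23, 126/23) → C = 3420/23

At the optimal vertex, t = 0 and -7s - 8t = -26.
Solving simultaneously gives s = 26/7, t = 0.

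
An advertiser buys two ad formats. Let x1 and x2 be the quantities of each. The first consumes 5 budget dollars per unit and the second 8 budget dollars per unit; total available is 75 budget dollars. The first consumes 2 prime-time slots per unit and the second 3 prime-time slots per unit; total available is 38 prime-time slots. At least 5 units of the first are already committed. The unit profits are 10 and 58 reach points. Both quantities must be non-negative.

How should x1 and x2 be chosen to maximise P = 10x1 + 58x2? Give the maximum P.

x1 = 5, x2 = 25/4, maximum P = 825/2

Corner points and P = 10x1 + 58x2:
  (15, 0) → P = 150
  (5, 0) → P = 50
  (5, 25/4) → P = 825/2

The optimum lies where 5x1 + 8x2 = 75 and x1 = 5.
Solving simultaneously gives x1 = 5, x2 = 25/4.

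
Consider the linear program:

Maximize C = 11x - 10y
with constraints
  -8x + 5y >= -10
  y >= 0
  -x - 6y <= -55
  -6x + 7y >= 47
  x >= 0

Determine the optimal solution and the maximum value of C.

x = 305/26, y = 218/13, maximum C = -1005/26

The feasible region is unbounded (it extends along (0, 1), (5, 8)), but C strictly decreases along every unbounded feasible direction, so there is no improving ray and the maximum is attained at a vertex.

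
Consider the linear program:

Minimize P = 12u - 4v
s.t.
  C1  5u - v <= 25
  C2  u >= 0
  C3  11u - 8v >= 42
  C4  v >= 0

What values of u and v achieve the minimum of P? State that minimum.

Feasible corners and P = 12u - 4v:
  (158/29, 65/29) → P = 1636/29
  (5, 0) → P = 60
  (42/11, 0) → P = 504/11

u = 42/11, v = 0, minimum P = 504/11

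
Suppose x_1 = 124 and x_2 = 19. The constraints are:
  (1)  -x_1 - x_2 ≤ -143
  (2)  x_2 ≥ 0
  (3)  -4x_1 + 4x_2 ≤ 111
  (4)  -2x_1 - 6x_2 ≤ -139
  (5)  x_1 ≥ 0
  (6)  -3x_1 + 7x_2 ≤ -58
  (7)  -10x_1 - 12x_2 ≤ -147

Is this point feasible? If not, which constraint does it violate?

(1): -143 ≤ -143 ✓
(2): 19 ≥ 0 ✓
(3): -420 ≤ 111 ✓
(4): -362 ≤ -139 ✓
(5): 124 ≥ 0 ✓
(6): -239 ≤ -58 ✓
(7): -1468 ≤ -147 ✓

feasible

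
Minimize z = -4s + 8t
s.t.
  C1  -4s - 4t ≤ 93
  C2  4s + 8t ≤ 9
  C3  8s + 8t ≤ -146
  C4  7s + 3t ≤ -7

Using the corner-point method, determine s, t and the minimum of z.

s = 251/16, t = -623/16, minimum z = -1497/4

Vertices and z = -4s + 8t:
  (-195/4, 51/2) → z = 399
  (251/16, -623/16) → z = -1497/4
  (-155/4, 41/2) → z = 319
  (191/16, -483/16) → z = -1157/4

The optimum lies where -4s - 4t = 93 and 7s + 3t = -7.
Solving simultaneously gives s = 251/16, t = -623/16.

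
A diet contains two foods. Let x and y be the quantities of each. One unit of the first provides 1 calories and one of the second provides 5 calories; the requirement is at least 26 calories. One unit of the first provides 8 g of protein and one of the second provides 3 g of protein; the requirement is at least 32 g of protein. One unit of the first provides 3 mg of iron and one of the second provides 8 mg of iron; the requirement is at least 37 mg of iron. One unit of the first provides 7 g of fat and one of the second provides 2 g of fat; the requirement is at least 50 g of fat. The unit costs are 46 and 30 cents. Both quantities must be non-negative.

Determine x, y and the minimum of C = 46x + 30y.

Feasible corners and C = 46x + 30y:
  (0, 25) → C = 750
  (26, 0) → C = 1196
  (6, 4) → C = 396
The feasible region is unbounded (it extends along (0, 1), (1, 0)), but C strictly increases along every unbounded feasible direction, so there is no improving ray and the minimum is attained at a vertex.

x = 6, y = 4, minimum C = 396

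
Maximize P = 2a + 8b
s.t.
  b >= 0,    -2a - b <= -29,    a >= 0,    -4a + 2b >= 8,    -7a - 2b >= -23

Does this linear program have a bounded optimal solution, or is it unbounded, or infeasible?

The boundaries -2a - b = -29 and a = 0 meet at (0, 29), but that point violates -7a - 2b ≥ -23. Every candidate vertex is excluded by some other constraint, so the feasible region is empty.

infeasible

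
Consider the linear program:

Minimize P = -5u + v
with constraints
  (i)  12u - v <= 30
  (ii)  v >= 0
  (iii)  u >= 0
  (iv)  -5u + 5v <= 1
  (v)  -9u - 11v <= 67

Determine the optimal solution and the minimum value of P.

u = 5/2, v = 0, minimum P = -25/2

Extreme points and P = -5u + v:
  (5/2, 0) → P = -25/2
  (151/55, 162/55) → P = -593/55
  (0, 0) → P = 0
  (0, 1/5) → P = 1/5

At the optimal vertex, 12u - v = 30 and v = 0.
Solving simultaneously gives u = 5/2, v = 0.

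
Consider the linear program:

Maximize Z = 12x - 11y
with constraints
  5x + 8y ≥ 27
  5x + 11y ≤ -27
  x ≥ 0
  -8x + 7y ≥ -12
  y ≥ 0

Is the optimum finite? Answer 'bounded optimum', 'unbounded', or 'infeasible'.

infeasible

The boundaries 5x + 8y = 27 and x = 0 meet at (0, 27/8), but that point violates 5x + 11y ≤ -27. Every candidate vertex is excluded by some other constraint, so the feasible region is empty.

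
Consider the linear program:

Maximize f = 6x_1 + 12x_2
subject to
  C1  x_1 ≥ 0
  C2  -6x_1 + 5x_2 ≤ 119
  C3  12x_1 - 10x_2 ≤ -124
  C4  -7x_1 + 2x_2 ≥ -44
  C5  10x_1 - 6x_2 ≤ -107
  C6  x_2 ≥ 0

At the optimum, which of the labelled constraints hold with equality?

Vertices and f = 6x_1 + 12x_2:
  (0, 119/5) → f = 1428/5
  (0, 107/6) → f = 214
  (179/14, 274/7) → f = 3825/7

The maximum is at (179/14, 274/7). Substituting into each constraint, equality holds for C2 and C5; the remaining constraints have slack.

C2 and C5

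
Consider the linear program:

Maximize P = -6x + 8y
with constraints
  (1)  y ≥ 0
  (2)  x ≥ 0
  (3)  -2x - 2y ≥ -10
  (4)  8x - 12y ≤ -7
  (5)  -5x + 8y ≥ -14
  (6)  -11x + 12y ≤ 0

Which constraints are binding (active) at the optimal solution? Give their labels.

Vertices and P = -6x + 8y:
  (53/20, 47/20) → P = 29/10
  (60/23, 55/23) → P = 80/23
  (7/3, 77/36) → P = 28/9

The maximum is at (60/23, 55/23). Substituting into each constraint, equality holds for (3) and (6); the remaining constraints have slack.

(3) and (6)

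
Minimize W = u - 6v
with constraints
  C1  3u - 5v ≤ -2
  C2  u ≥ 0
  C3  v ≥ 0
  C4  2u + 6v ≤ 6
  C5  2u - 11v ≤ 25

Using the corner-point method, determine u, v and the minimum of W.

Vertices and W = u - 6v:
  (0, 2/5) → W = -12/5
  (9/14, 11/14) → W = -57/14
  (0, 1) → W = -6

The binding constraints are u = 0 and 2u + 6v = 6.
Solving simultaneously gives u = 0, v = 1.

u = 0, v = 1, minimum W = -6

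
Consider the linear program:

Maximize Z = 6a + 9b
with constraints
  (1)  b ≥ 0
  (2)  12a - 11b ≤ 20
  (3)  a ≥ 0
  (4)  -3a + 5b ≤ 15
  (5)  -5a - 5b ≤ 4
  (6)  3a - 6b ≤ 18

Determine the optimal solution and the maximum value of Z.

a = 265/27, b = 80/9, maximum Z = 1250/9

Corner points and Z = 6a + 9b:
  (5/3, 0) → Z = 10
  (0, 0) → Z = 0
  (265/27, 80/9) → Z = 1250/9
  (0, 3) → Z = 27

The optimum lies where 12a - 11b = 20 and -3a + 5b = 15.
Solving simultaneously gives a = 265/27, b = 80/9.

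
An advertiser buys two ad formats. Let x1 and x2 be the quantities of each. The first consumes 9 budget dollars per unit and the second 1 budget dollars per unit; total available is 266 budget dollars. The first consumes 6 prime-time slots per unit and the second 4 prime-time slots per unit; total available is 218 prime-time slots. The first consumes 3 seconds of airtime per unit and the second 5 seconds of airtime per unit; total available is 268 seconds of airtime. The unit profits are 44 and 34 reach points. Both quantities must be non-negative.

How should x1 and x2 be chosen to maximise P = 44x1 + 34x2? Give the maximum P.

Extreme points and P = 44x1 + 34x2:
  (0, 0) → P = 0
  (0, 268/5) → P = 9112/5
  (266/9, 0) → P = 11704/9
  (141/5, 61/5) → P = 8278/5
  (1, 53) → P = 1846

x1 = 1, x2 = 53, maximum P = 1846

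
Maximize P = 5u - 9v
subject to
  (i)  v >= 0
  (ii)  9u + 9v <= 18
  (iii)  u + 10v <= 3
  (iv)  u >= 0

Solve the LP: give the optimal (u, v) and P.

u = 2, v = 0, maximum P = 10

Vertices and P = 5u - 9v:
  (2, 0) → P = 10
  (0, 0) → P = 0
  (17/9, 1/9) → P = 76/9
  (0, 3/10) → P = -27/10

The binding constraints are v = 0 and 9u + 9v = 18.
Solving simultaneously gives u = 2, v = 0.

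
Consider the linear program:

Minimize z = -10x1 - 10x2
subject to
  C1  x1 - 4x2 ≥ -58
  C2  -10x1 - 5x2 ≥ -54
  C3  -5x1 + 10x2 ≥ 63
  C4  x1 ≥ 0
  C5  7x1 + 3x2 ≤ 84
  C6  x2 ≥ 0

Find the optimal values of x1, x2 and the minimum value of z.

Corner points and z = -10x1 - 10x2:
  (9/5, 36/5) → z = -90
  (0, 54/5) → z = -108
  (0, 63/10) → z = -63

The binding constraints are -10x1 - 5x2 = -54 and x1 = 0.
Solving simultaneously gives x1 = 0, x2 = 54/5.

x1 = 0, x2 = 54/5, minimum z = -108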